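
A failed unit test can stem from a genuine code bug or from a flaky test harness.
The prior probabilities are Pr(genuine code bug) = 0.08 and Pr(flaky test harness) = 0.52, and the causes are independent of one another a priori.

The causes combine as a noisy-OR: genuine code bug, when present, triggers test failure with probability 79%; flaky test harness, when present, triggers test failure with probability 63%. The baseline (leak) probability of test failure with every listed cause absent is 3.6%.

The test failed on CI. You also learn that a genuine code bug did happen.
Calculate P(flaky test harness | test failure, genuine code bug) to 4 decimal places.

P(flaky test harness | test failure, genuine code bug) ≈ 0.5568

Under noisy-OR, P(test failure | causes) = 1 − (1−0.036)·∏(1−qᵢ) over the active causes.
P(test failure | genuine code bug) = 0.79756·0.48 + 0.925097·0.52 = 0.382829 + 0.481050 = 0.863879
The flaky test harness-present share is 0.925097·0.52 = 0.481050.
Hence the posterior is 0.481050/0.863879 ≈ 0.5568.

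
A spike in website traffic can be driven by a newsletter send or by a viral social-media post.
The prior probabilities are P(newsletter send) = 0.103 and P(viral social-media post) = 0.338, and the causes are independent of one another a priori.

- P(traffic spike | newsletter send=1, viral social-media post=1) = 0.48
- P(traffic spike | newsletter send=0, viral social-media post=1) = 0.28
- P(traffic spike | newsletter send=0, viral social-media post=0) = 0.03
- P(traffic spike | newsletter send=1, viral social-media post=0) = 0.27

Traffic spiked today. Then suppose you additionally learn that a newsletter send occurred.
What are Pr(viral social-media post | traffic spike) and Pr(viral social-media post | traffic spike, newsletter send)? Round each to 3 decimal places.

Pr(viral social-media post | traffic spike) ≈ 0.737; Pr(viral social-media post | traffic spike, newsletter send) ≈ 0.476

Numerator (weight on configurations with viral social-media post): 0.084892 + 0.016711 = 0.101603
Normalizer over all consistent configurations: 0.03×0.897×0.662 + 0.28×0.897×0.338 + 0.27×0.103×0.662 + 0.48×0.103×0.338 = 0.137827
Posterior = 0.101603 / 0.137827 ≈ 0.737

Now condition on the additional information:
Enumerate both values of viral social-media post and weight by the priors:
  P(traffic spike | newsletter send) = 0.27*0.662 + 0.48*0.338
        = 0.178740 + 0.162240 = 0.340980
The terms with viral social-media post present sum to 0.162240, so
  P(viral social-media post | traffic spike, newsletter send) = 0.162240 / 0.340980 ≈ 0.476
This is intercausal reasoning (explaining away): once newsletter send accounts for the traffic spike, viral social-media post becomes less likely.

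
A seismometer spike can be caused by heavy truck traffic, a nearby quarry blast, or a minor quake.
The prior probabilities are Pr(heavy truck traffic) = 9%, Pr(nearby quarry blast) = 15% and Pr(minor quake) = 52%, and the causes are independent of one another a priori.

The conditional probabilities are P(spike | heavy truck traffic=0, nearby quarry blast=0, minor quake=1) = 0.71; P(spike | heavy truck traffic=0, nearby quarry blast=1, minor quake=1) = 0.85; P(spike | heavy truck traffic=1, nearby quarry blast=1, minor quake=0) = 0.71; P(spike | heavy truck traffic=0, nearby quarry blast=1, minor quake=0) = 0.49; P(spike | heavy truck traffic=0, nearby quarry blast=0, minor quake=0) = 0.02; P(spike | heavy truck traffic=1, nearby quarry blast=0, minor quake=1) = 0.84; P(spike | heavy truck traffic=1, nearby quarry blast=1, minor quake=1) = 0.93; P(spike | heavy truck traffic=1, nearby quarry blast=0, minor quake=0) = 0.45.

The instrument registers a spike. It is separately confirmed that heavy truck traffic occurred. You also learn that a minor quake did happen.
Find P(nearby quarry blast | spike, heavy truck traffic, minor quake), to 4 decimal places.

By total probability over both values of nearby quarry blast:
  P(spike | heavy truck traffic, minor quake) = 0.84*0.85 + 0.93*0.15
        = 0.714000 + 0.139500 = 0.853500
Keeping only the nearby quarry blast-present terms gives 0.139500, so
  P(nearby quarry blast | spike, heavy truck traffic, minor quake) = 0.139500 / 0.853500 ≈ 0.1634

P(nearby quarry blast | spike, heavy truck traffic, minor quake) ≈ 0.1634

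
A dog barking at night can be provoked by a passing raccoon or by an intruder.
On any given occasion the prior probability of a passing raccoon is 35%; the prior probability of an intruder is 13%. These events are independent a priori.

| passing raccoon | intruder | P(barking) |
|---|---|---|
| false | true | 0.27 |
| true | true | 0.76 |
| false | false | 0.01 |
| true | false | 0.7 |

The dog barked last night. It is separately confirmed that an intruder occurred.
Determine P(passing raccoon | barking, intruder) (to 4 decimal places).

P(barking | intruder) = 0.27*0.65 + 0.76*0.35 = 0.175500 + 0.266000 = 0.441500
The passing raccoon-present share is 0.76*0.35 = 0.266000.
Hence the posterior is 0.266000/0.441500 ≈ 0.6025.

P(passing raccoon | barking, intruder) ≈ 0.6025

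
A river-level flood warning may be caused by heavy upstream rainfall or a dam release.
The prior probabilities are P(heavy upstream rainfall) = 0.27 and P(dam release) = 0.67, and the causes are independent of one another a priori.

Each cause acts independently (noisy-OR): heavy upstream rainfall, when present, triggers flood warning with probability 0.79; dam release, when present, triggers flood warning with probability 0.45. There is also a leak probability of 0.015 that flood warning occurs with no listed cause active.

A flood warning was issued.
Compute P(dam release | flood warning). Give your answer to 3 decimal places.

P(dam release | flood warning) ≈ 0.838

Under noisy-OR, P(flood warning | causes) = 1 − (1−0.015)·∏(1−qᵢ) over the active causes.
Weight on dam release=true, given the evidence: 0.224130 + 0.160319 = 0.384449
Normalizer over all consistent configurations: 0.015*0.73*0.33 + 0.45825*0.73*0.67 + 0.79315*0.27*0.33 + 0.886232*0.27*0.67 = 0.458732
P(dam release | flood warning) = 0.384449/0.458732 ≈ 0.838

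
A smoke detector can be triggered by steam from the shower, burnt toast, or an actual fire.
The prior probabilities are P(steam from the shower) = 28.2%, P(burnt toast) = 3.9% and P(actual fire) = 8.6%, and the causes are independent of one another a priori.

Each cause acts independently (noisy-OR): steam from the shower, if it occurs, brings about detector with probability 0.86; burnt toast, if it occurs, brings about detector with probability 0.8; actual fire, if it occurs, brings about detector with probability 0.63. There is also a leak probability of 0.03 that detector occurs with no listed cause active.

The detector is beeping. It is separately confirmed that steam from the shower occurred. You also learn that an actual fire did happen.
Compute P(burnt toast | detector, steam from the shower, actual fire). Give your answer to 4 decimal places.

Under noisy-OR, P(detector | causes) = 1 − (1−0.03)·∏(1−qᵢ) over the active causes.
By total probability over both values of burnt toast:
  P(detector | steam from the shower, actual fire) = 0.949754×0.961 + 0.989951×0.039
        = 0.912714 + 0.038608 = 0.951322
Keeping only the burnt toast-present terms gives 0.038608, so
  P(burnt toast | detector, steam from the shower, actual fire) = 0.038608 / 0.951322 ≈ 0.0406

P(burnt toast | detector, steam from the shower, actual fire) ≈ 0.0406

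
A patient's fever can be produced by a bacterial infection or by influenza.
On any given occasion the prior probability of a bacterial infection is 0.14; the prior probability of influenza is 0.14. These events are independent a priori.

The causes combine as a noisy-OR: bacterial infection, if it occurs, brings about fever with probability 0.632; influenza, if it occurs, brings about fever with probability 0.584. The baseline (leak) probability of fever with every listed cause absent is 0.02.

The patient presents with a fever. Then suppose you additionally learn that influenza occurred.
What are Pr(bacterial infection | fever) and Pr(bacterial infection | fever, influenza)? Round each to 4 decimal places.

Pr(bacterial infection | fever) ≈ 0.5209; Pr(bacterial infection | fever, influenza) ≈ 0.1894

Under noisy-OR, P(fever | causes) = 1 − (1−0.02)·∏(1−qᵢ) over the active causes.
Numerator (weight on configurations with bacterial infection): 0.076979 + 0.016659 = 0.093638
Normalizer over all consistent configurations: 0.02*0.86*0.86 + 0.59232*0.86*0.14 + 0.63936*0.14*0.86 + 0.849974*0.14*0.14 = 0.179745
P(bacterial infection | fever) = 0.093638/0.179745 ≈ 0.5209

Now also conditioning on influenza=true:
For the numerator, keep only bacterial infection=true terms: 0.849974*0.14 = 0.118996
Normalizer over all consistent configurations: 0.59232*0.86 + 0.849974*0.14 = 0.628391
Posterior = 0.118996 / 0.628391 ≈ 0.1894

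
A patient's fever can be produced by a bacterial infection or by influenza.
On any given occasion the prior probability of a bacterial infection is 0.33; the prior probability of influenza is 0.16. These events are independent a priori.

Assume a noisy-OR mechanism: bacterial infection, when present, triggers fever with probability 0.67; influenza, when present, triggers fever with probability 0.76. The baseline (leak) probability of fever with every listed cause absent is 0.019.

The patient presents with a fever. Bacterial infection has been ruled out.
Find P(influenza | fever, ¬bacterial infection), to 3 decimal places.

Under noisy-OR, P(fever | causes) = 1 − (1−0.019)·∏(1−qᵢ) over the active causes.
By total probability over both values of influenza:
  P(fever | ¬bacterial infection) = 0.019*0.84 + 0.76456*0.16
        = 0.015960 + 0.122330 = 0.138290
Keeping only the influenza-present terms gives 0.122330, so
  P(influenza | fever, ¬bacterial infection) = 0.122330 / 0.138290 ≈ 0.885

P(influenza | fever, ¬bacterial infection) ≈ 0.885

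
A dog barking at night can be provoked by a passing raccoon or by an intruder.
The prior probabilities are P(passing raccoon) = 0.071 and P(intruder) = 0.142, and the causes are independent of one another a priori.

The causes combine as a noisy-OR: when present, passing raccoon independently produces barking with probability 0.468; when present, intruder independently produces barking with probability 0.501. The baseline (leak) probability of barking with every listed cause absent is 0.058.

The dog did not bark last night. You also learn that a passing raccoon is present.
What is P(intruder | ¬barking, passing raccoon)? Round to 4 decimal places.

P(intruder | ¬barking, passing raccoon) ≈ 0.0763

Under noisy-OR, P(barking | causes) = 1 − (1−0.058)·∏(1−qᵢ) over the active causes.
P(¬barking | passing raccoon) = 0.501144×0.858 + 0.250071×0.142 = 0.429982 + 0.035510 = 0.465492
The intruder-present share is 0.250071×0.142 = 0.035510.
Hence the posterior is 0.035510/0.465492 ≈ 0.0763.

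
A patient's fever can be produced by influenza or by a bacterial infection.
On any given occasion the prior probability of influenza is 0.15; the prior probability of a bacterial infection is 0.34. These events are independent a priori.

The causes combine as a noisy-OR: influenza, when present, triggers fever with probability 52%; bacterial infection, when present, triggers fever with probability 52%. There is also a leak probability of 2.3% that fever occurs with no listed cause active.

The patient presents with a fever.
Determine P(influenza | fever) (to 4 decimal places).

P(influenza | fever) ≈ 0.3563

Under noisy-OR, P(fever | causes) = 1 − (1−0.023)·∏(1−qᵢ) over the active causes.
Numerator (weight on configurations with influenza): 0.052573 + 0.039520 = 0.092093
The normalizing constant is 0.023*0.85*0.66 + 0.53104*0.85*0.34 + 0.53104*0.15*0.66 + 0.774899*0.15*0.34 = 0.258467
Posterior = 0.092093 / 0.258467 ≈ 0.3563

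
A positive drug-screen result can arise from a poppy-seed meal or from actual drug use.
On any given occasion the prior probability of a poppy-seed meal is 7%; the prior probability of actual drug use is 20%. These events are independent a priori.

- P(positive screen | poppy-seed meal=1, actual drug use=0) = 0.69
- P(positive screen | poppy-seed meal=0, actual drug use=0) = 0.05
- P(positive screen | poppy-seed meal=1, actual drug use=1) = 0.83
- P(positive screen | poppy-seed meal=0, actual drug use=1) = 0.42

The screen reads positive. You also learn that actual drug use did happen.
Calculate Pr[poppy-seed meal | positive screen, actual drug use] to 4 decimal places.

Pr[poppy-seed meal | positive screen, actual drug use] ≈ 0.1295

P(positive screen | actual drug use) = 0.42·0.93 + 0.83·0.07 = 0.390600 + 0.058100 = 0.448700
Of this, 0.058100 comes from 0.83·0.07 (the poppy-seed meal=true cases).
P(poppy-seed meal | positive screen, actual drug use) = 0.058100 / 0.448700 ≈ 0.1295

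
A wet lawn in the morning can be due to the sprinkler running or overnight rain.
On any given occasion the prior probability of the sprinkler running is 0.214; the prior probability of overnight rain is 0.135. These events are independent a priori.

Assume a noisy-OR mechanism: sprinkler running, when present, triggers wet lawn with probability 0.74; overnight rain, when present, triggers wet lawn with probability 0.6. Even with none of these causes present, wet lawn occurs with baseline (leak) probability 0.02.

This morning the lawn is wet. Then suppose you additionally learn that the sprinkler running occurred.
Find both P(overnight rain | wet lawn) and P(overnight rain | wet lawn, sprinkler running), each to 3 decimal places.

Under noisy-OR, P(wet lawn | causes) = 1 − (1−0.02)·∏(1−qᵢ) over the active causes.
By total probability over the 4 (sprinkler running, overnight rain) configurations:
  P(wet lawn) = 0.02×0.786×0.865 + 0.608×0.786×0.135 + 0.7452×0.214×0.865 + 0.89808×0.214×0.135
        = 0.013598 + 0.064515 + 0.137944 + 0.025946 = 0.242003
Configurations with overnight rain contribute 0.090461, so
  P(overnight rain | wet lawn) = 0.090461 / 0.242003 ≈ 0.374

Now condition on the additional information:
Weight on overnight rain=true, given the evidence: 0.89808×0.135 = 0.121241
The normalizing constant is 0.7452×0.865 + 0.89808×0.135 = 0.765839
Posterior = 0.121241 / 0.765839 ≈ 0.158
Conditioning on sprinkler running lowers the posterior on overnight rain: the classic explaining-away effect in a common-effect structure.

P(overnight rain | wet lawn) ≈ 0.374; P(overnight rain | wet lawn, sprinkler running) ≈ 0.158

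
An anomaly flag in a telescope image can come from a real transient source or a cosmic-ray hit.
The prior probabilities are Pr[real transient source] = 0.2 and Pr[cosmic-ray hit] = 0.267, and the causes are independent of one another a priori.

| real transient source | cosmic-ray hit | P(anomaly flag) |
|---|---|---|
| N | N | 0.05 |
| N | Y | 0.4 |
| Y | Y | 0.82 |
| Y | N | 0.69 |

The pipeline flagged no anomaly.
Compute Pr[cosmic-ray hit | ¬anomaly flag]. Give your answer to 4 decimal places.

Pr[cosmic-ray hit | ¬anomaly flag] ≈ 0.1861

Numerator (weight on configurations with cosmic-ray hit): 0.128160 + 0.009612 = 0.137772
The normalizing constant is 0.95·0.8·0.733 + 0.6·0.8·0.267 + 0.31·0.2·0.733 + 0.18·0.2·0.267 = 0.740298
Posterior = 0.137772 / 0.740298 ≈ 0.1861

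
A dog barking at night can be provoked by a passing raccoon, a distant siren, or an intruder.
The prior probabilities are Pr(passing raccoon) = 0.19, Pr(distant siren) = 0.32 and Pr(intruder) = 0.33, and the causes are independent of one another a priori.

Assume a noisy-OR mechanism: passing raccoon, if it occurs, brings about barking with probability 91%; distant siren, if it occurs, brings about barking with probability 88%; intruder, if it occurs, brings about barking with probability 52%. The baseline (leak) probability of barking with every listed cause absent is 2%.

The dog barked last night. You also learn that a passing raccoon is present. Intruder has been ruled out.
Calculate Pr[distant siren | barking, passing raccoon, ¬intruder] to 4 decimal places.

Pr[distant siren | barking, passing raccoon, ¬intruder] ≈ 0.3380

Under noisy-OR, P(barking | causes) = 1 − (1−0.02)·∏(1−qᵢ) over the active causes.
P(barking | passing raccoon, ¬intruder) = 0.9118×0.68 + 0.989416×0.32 = 0.620024 + 0.316613 = 0.936637
Restricting to configurations with distant siren present: 0.989416×0.32 = 0.316613.
So P(distant siren | barking, passing raccoon, ¬intruder) = 0.316613/0.936637 ≈ 0.3380.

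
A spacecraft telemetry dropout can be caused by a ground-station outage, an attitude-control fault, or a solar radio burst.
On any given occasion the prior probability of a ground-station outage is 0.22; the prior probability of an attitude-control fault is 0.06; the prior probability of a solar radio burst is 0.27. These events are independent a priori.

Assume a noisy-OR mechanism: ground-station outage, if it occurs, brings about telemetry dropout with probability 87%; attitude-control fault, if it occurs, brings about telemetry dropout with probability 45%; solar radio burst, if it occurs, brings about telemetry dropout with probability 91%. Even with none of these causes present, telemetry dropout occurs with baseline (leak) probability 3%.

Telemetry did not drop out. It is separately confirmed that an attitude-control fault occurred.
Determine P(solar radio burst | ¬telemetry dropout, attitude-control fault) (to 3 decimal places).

P(solar radio burst | ¬telemetry dropout, attitude-control fault) ≈ 0.032

Under noisy-OR, P(telemetry dropout | causes) = 1 − (1−0.03)·∏(1−qᵢ) over the active causes.
By total probability over the 4 (ground-station outage, solar radio burst) configurations:
  P(¬telemetry dropout | attitude-control fault) = 0.5335·0.78·0.73 + 0.048015·0.78·0.27 + 0.069355·0.22·0.73 + 0.006242·0.22·0.27
        = 0.303775 + 0.010112 + 0.011138 + 0.000371 = 0.325396
Configurations with solar radio burst contribute 0.010483, so
  P(solar radio burst | ¬telemetry dropout, attitude-control fault) = 0.010483 / 0.325396 ≈ 0.032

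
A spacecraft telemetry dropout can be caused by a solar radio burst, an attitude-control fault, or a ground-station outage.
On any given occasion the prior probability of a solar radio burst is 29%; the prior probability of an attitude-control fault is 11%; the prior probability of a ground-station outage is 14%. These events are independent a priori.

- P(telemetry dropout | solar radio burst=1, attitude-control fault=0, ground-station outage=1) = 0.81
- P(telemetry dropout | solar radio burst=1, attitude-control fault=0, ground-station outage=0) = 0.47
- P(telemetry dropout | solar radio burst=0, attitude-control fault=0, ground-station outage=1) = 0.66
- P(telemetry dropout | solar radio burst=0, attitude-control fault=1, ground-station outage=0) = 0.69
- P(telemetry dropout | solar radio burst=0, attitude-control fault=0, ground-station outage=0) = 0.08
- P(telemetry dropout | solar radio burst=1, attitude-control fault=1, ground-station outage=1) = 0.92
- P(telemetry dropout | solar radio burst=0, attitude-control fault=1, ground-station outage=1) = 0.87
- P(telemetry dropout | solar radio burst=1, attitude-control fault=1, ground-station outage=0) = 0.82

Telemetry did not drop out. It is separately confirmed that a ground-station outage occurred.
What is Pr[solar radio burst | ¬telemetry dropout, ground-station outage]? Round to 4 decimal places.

Pr[solar radio burst | ¬telemetry dropout, ground-station outage] ≈ 0.1865

P(¬telemetry dropout | ground-station outage) = 0.34·0.71·0.89 + 0.13·0.71·0.11 + 0.19·0.29·0.89 + 0.08·0.29·0.11 = 0.214846 + 0.010153 + 0.049039 + 0.002552 = 0.276590
Restricting to configurations with solar radio burst present: 0.049039 + 0.002552 = 0.051591.
So P(solar radio burst | ¬telemetry dropout, ground-station outage) = 0.051591/0.276590 ≈ 0.1865.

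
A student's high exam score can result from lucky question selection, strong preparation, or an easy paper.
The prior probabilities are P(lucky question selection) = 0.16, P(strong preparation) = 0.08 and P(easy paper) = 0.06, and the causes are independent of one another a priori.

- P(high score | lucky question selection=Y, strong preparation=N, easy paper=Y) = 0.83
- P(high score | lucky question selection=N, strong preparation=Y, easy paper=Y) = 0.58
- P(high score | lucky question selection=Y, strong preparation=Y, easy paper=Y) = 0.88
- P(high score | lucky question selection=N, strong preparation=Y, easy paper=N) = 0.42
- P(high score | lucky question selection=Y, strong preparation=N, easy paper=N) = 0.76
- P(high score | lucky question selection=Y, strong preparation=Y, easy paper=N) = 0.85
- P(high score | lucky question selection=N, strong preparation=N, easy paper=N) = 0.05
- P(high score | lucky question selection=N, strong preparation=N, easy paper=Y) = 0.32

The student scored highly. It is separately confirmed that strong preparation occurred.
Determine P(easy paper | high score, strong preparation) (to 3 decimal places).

P(easy paper | high score, strong preparation) ≈ 0.076

Enumerate the 4 (lucky question selection, easy paper) configurations and weight by the priors:
  P(high score | strong preparation) = 0.42·0.84·0.94 + 0.58·0.84·0.06 + 0.85·0.16·0.94 + 0.88·0.16·0.06
        = 0.331632 + 0.029232 + 0.127840 + 0.008448 = 0.497152
Configurations with easy paper contribute 0.037680, so
  P(easy paper | high score, strong preparation) = 0.037680 / 0.497152 ≈ 0.076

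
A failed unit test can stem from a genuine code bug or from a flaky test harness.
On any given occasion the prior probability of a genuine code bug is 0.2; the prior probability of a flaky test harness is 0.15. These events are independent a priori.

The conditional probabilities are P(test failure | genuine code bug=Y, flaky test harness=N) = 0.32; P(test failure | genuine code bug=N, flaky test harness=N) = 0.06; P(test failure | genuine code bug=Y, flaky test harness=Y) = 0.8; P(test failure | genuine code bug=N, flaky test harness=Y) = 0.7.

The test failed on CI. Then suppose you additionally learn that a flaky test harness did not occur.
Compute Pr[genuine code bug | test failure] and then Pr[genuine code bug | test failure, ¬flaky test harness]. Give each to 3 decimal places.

Enumerate the 4 (genuine code bug, flaky test harness) configurations and weight by the priors:
  P(test failure) = 0.06·0.8·0.85 + 0.7·0.8·0.15 + 0.32·0.2·0.85 + 0.8·0.2·0.15
        = 0.040800 + 0.084000 + 0.054400 + 0.024000 = 0.203200
Configurations with genuine code bug contribute 0.078400, so
  P(genuine code bug | test failure) = 0.078400 / 0.203200 ≈ 0.386

Now also conditioning on flaky test harness≠true:
P(test failure | ¬flaky test harness) = 0.06·0.8 + 0.32·0.2 = 0.048000 + 0.064000 = 0.112000
Of this, 0.064000 comes from 0.32·0.2 (the genuine code bug=true cases).
So P(genuine code bug | test failure, ¬flaky test harness) = 0.064000/0.112000 ≈ 0.571.
Ruling out flaky test harness raises the posterior on genuine code bug — the flip side of explaining away.

Pr[genuine code bug | test failure] ≈ 0.386; Pr[genuine code bug | test failure, ¬flaky test harness] ≈ 0.571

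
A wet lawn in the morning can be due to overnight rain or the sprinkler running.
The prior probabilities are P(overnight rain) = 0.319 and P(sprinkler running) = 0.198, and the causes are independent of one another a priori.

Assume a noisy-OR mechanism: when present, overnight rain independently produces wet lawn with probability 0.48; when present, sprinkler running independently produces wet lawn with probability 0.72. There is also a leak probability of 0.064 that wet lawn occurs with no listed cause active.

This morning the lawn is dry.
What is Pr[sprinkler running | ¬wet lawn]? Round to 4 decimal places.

Pr[sprinkler running | ¬wet lawn] ≈ 0.0647

Under noisy-OR, P(wet lawn | causes) = 1 − (1−0.064)·∏(1−qᵢ) over the active causes.
P(¬wet lawn) = 0.936*0.681*0.802 + 0.26208*0.681*0.198 + 0.48672*0.319*0.802 + 0.136282*0.319*0.198 = 0.511208 + 0.035338 + 0.124521 + 0.008608 = 0.679675
Of this, 0.043946 comes from 0.035338 + 0.008608 (the sprinkler running=true cases).
So P(sprinkler running | ¬wet lawn) = 0.043946/0.679675 ≈ 0.0647.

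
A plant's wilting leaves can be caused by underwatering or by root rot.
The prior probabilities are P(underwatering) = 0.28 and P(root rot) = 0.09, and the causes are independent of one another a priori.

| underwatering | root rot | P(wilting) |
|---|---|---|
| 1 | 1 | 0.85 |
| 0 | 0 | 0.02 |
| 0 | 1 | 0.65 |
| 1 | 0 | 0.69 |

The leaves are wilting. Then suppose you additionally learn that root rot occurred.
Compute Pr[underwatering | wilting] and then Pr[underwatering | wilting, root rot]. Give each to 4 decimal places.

Sum P(wilting|·) weighted by the priors over the 4 (underwatering, root rot) configurations:
  P(wilting) = 0.02×0.72×0.91 + 0.65×0.72×0.09 + 0.69×0.28×0.91 + 0.85×0.28×0.09
        = 0.013104 + 0.042120 + 0.175812 + 0.021420 = 0.252456
Configurations with underwatering contribute 0.197232, so
  P(underwatering | wilting) = 0.197232 / 0.252456 ≈ 0.7813

Now also conditioning on root rot=true:
Sum P(wilting|·) weighted by the priors over both values of underwatering:
  P(wilting | root rot) = 0.65·0.72 + 0.85·0.28
        = 0.468000 + 0.238000 = 0.706000
The terms with underwatering present sum to 0.238000, so
  P(underwatering | wilting, root rot) = 0.238000 / 0.706000 ≈ 0.3371
Conditioning on root rot lowers the posterior on underwatering: the classic explaining-away effect in a common-effect structure.

Pr[underwatering | wilting] ≈ 0.7813; Pr[underwatering | wilting, root rot] ≈ 0.3371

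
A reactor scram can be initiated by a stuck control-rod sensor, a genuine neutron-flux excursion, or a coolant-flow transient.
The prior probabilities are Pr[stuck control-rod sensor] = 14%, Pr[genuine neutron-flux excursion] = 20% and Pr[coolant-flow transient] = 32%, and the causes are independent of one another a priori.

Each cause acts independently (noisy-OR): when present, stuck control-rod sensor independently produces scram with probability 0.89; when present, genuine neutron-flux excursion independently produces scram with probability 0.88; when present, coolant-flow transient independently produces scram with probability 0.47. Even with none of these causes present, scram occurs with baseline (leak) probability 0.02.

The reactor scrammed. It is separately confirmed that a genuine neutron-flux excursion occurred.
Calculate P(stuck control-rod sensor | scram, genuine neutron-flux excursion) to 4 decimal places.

Under noisy-OR, P(scram | causes) = 1 − (1−0.02)·∏(1−qᵢ) over the active causes.
For the numerator, keep only stuck control-rod sensor=true terms: 0.093968 + 0.044493 = 0.138461
Denominator P(scram | genuine neutron-flux excursion): 0.8824×0.86×0.68 + 0.937672×0.86×0.32 + 0.987064×0.14×0.68 + 0.993144×0.14×0.32 = 0.912536
P(stuck control-rod sensor | scram, genuine neutron-flux excursion) = 0.138461/0.912536 ≈ 0.1517

P(stuck control-rod sensor | scram, genuine neutron-flux excursion) ≈ 0.1517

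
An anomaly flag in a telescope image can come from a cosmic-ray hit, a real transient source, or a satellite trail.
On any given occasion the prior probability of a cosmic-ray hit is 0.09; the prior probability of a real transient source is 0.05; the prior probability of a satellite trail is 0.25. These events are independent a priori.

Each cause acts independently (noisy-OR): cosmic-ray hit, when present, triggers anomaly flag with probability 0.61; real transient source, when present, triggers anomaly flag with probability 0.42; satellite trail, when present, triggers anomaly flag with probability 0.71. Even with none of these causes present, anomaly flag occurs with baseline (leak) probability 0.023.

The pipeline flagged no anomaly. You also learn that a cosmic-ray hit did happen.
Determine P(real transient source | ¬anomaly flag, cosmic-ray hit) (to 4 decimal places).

P(real transient source | ¬anomaly flag, cosmic-ray hit) ≈ 0.0296

Under noisy-OR, P(anomaly flag | causes) = 1 − (1−0.023)·∏(1−qᵢ) over the active causes.
Weight on real transient source=true, given the evidence: 0.008287 + 0.000801 = 0.009088
The normalizing constant is 0.38103*0.95*0.75 + 0.110499*0.95*0.25 + 0.220997*0.05*0.75 + 0.064089*0.05*0.25 = 0.306816
P(real transient source | ¬anomaly flag, cosmic-ray hit) = 0.009088/0.306816 ≈ 0.0296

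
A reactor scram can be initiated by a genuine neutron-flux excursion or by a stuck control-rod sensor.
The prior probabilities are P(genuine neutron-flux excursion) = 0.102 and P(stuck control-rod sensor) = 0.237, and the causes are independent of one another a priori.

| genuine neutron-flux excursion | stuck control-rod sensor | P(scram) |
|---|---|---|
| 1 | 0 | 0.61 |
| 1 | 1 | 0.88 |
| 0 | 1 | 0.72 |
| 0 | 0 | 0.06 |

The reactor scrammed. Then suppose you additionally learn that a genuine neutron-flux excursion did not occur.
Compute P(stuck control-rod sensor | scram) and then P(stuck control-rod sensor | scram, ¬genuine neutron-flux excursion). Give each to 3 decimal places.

P(scram) = 0.06×0.898×0.763 + 0.72×0.898×0.237 + 0.61×0.102×0.763 + 0.88×0.102×0.237 = 0.041110 + 0.153235 + 0.047474 + 0.021273 = 0.263092
The stuck control-rod sensor-present share is 0.153235 + 0.021273 = 0.174508.
P(stuck control-rod sensor | scram) = 0.174508 / 0.263092 ≈ 0.663

With the extra evidence:
For the numerator, keep only stuck control-rod sensor=true terms: 0.72·0.237 = 0.170640
Normalizer over all consistent configurations: 0.06·0.763 + 0.72·0.237 = 0.216420
Posterior = 0.170640 / 0.216420 ≈ 0.788
With genuine neutron-flux excursion excluded, stuck control-rod sensor must carry more of the explanatory weight for the scram.

P(stuck control-rod sensor | scram) ≈ 0.663; P(stuck control-rod sensor | scram, ¬genuine neutron-flux excursion) ≈ 0.788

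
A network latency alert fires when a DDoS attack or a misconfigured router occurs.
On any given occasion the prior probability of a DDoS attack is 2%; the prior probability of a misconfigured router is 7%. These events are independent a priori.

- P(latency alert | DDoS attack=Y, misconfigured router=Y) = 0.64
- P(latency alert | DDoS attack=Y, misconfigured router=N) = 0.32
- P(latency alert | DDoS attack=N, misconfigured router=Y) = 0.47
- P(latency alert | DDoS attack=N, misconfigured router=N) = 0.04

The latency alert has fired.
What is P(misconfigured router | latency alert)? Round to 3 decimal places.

Sum P(latency alert|·) weighted by the priors over the 4 (DDoS attack, misconfigured router) configurations:
  P(latency alert) = 0.04·0.98·0.93 + 0.47·0.98·0.07 + 0.32·0.02·0.93 + 0.64·0.02·0.07
        = 0.036456 + 0.032242 + 0.005952 + 0.000896 = 0.075546
Configurations with misconfigured router contribute 0.033138, so
  P(misconfigured router | latency alert) = 0.033138 / 0.075546 ≈ 0.439

P(misconfigured router | latency alert) ≈ 0.439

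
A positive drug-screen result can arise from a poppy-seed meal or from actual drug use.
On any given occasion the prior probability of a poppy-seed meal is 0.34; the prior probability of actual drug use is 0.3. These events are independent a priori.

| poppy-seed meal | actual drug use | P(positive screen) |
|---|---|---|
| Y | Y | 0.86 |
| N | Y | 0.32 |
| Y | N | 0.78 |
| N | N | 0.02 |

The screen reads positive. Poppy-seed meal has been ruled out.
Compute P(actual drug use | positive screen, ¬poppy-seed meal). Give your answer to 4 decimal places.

Numerator (weight on configurations with actual drug use): 0.32*0.3 = 0.096000
Normalizer over all consistent configurations: 0.02*0.7 + 0.32*0.3 = 0.110000
Posterior = 0.096000 / 0.110000 ≈ 0.8727

P(actual drug use | positive screen, ¬poppy-seed meal) ≈ 0.8727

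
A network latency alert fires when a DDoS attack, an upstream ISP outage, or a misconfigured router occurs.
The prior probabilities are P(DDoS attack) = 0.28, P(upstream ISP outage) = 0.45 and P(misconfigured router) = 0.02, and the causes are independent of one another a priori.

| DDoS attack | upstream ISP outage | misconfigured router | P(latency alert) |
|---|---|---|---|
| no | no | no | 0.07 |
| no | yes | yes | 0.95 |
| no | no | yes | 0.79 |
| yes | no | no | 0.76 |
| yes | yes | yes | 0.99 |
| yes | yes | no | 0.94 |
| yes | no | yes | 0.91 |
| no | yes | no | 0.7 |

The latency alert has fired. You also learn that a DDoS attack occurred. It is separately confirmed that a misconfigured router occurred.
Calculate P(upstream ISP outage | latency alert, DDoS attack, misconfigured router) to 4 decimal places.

P(upstream ISP outage | latency alert, DDoS attack, misconfigured router) ≈ 0.4709

Sum P(latency alert|·) weighted by the priors over both values of upstream ISP outage:
  P(latency alert | DDoS attack, misconfigured router) = 0.91×0.55 + 0.99×0.45
        = 0.500500 + 0.445500 = 0.946000
The terms with upstream ISP outage present sum to 0.445500, so
  P(upstream ISP outage | latency alert, DDoS attack, misconfigured router) = 0.445500 / 0.946000 ≈ 0.4709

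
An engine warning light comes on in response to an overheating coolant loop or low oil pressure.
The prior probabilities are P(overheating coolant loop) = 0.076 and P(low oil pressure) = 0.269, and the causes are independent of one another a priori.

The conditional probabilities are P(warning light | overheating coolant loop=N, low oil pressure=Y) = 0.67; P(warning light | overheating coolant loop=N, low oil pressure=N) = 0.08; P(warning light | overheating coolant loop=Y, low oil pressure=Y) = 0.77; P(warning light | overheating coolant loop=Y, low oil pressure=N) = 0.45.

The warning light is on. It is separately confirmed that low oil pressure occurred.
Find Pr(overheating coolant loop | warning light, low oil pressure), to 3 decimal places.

Pr(overheating coolant loop | warning light, low oil pressure) ≈ 0.086

For the numerator, keep only overheating coolant loop=true terms: 0.77×0.076 = 0.058520
The normalizing constant is 0.67×0.924 + 0.77×0.076 = 0.677600
Posterior = 0.058520 / 0.677600 ≈ 0.086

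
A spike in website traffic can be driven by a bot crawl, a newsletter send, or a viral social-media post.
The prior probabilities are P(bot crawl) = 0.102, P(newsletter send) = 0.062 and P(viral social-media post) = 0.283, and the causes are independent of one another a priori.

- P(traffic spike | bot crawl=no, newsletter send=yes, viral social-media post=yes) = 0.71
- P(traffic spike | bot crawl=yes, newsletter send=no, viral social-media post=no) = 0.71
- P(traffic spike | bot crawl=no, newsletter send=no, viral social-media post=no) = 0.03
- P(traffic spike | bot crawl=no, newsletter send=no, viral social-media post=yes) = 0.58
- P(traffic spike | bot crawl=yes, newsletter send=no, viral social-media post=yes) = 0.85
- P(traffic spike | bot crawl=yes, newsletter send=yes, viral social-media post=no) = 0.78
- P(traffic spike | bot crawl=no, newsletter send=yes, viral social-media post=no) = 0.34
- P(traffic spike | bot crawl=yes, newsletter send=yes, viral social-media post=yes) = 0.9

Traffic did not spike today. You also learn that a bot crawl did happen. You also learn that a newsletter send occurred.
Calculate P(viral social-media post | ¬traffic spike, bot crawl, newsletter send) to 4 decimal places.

P(viral social-media post | ¬traffic spike, bot crawl, newsletter send) ≈ 0.1521

For the numerator, keep only viral social-media post=true terms: 0.1·0.283 = 0.028300
Normalizer over all consistent configurations: 0.22·0.717 + 0.1·0.283 = 0.186040
P(viral social-media post | ¬traffic spike, bot crawl, newsletter send) = 0.028300/0.186040 ≈ 0.1521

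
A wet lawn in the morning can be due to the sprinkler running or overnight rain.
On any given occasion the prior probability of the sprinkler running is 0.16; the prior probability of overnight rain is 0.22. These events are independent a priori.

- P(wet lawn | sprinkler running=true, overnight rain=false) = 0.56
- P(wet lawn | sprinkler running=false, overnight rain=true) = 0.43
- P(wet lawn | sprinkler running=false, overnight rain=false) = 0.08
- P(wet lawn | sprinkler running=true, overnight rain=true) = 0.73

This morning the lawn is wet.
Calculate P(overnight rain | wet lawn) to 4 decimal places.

By total probability over the 4 (sprinkler running, overnight rain) configurations:
  P(wet lawn) = 0.08×0.84×0.78 + 0.43×0.84×0.22 + 0.56×0.16×0.78 + 0.73×0.16×0.22
        = 0.052416 + 0.079464 + 0.069888 + 0.025696 = 0.227464
Configurations with overnight rain contribute 0.105160, so
  P(overnight rain | wet lawn) = 0.105160 / 0.227464 ≈ 0.4623

P(overnight rain | wet lawn) ≈ 0.4623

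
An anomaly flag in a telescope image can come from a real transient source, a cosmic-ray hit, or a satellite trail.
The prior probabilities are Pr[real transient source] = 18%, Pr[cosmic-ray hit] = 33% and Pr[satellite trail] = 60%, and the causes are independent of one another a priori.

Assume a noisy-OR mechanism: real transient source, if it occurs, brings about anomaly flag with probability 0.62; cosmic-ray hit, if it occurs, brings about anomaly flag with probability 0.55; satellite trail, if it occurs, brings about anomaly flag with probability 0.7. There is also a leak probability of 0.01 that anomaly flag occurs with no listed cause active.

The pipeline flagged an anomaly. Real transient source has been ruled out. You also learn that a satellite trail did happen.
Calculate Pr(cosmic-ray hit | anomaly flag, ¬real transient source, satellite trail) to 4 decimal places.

Under noisy-OR, P(anomaly flag | causes) = 1 − (1−0.01)·∏(1−qᵢ) over the active causes.
P(anomaly flag | ¬real transient source, satellite trail) = 0.703×0.67 + 0.86635×0.33 = 0.471010 + 0.285896 = 0.756906
Restricting to configurations with cosmic-ray hit present: 0.86635×0.33 = 0.285896.
Hence the posterior is 0.285896/0.756906 ≈ 0.3777.

Pr(cosmic-ray hit | anomaly flag, ¬real transient source, satellite trail) ≈ 0.3777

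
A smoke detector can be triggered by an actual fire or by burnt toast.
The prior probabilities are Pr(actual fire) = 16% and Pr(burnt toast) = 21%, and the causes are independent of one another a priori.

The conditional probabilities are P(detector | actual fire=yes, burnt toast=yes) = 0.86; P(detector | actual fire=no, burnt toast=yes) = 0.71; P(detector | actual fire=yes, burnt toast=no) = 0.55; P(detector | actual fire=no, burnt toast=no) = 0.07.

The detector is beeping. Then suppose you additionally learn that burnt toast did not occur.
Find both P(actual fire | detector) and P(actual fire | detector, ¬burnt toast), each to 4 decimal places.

P(actual fire | detector) ≈ 0.3644; P(actual fire | detector, ¬burnt toast) ≈ 0.5995

For the numerator, keep only actual fire=true terms: 0.069520 + 0.028896 = 0.098416
The normalizing constant is 0.07·0.84·0.79 + 0.71·0.84·0.21 + 0.55·0.16·0.79 + 0.86·0.16·0.21 = 0.270112
Posterior = 0.098416 / 0.270112 ≈ 0.3644

Now also conditioning on burnt toast≠true:
By total probability over both values of actual fire:
  P(detector | ¬burnt toast) = 0.07×0.84 + 0.55×0.16
        = 0.058800 + 0.088000 = 0.146800
Configurations with actual fire contribute 0.088000, so
  P(actual fire | detector, ¬burnt toast) = 0.088000 / 0.146800 ≈ 0.5995
Ruling out burnt toast raises the posterior on actual fire — the flip side of explaining away.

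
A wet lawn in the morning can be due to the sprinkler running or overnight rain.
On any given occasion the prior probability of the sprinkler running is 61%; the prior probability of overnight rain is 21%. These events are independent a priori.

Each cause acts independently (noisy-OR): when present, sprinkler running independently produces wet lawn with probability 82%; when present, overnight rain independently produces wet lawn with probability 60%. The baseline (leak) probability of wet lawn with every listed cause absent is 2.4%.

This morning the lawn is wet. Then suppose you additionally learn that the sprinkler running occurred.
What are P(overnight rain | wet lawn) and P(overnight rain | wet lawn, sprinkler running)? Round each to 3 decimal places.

Under noisy-OR, P(wet lawn | causes) = 1 − (1−0.024)·∏(1−qᵢ) over the active causes.
For the numerator, keep only overnight rain=true terms: 0.049926 + 0.119098 = 0.169024
Denominator P(wet lawn): 0.024×0.39×0.79 + 0.6096×0.39×0.21 + 0.82432×0.61×0.79 + 0.929728×0.61×0.21 = 0.573658
Posterior = 0.169024 / 0.573658 ≈ 0.295

With the extra evidence:
P(wet lawn | sprinkler running) = 0.82432×0.79 + 0.929728×0.21 = 0.651213 + 0.195243 = 0.846456
Of this, 0.195243 comes from 0.929728×0.21 (the overnight rain=true cases).
P(overnight rain | wet lawn, sprinkler running) = 0.195243 / 0.846456 ≈ 0.231

P(overnight rain | wet lawn) ≈ 0.295; P(overnight rain | wet lawn, sprinkler running) ≈ 0.231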